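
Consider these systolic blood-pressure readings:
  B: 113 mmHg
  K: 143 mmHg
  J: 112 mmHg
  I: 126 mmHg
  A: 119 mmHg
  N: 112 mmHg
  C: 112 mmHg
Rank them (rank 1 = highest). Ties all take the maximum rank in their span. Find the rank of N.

Sorted (descending): 143, 126, 119, 113, 112, 112, 112
The 3 values of 112 occupy positions 5–7 → each gets rank 7.
N has value 112 mmHg → rank 7.

7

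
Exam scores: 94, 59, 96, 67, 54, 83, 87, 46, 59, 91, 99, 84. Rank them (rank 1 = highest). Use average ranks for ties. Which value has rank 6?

84

Sorted (descending): 99, 96, 94, 91, 87, 84, 83, 67, 59, 59, 54, 46
The 2 values of 59 occupy positions 9–10 → average rank (9+10)/2 = 9.5.
Rank 6 → value 84.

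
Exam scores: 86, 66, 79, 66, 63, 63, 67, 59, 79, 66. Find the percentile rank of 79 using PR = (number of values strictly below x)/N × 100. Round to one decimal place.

N = 10.
Strictly below 79: 7. Equal to 79: 2.
PR = 7/10 × 100 = 70.0

70.0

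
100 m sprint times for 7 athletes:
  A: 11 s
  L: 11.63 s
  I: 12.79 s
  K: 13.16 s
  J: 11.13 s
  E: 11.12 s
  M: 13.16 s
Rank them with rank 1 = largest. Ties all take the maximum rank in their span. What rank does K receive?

Sorted (descending): 13.16, 13.16, 12.79, 11.63, 11.13, 11.12, 11
The 2 values of 13.16 occupy positions 1–2 → each gets rank 2.
K has value 13.16 s → rank 2.

2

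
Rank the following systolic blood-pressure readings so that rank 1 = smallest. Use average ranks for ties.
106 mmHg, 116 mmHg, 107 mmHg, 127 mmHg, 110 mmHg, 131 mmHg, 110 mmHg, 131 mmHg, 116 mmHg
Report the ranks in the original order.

Sorted (ascending): 106, 107, 110, 110, 116, 116, 127, 131, 131
The 2 values of 110 occupy positions 3–4 → average rank (3+4)/2 = 3.5.
The 2 values of 116 occupy positions 5–6 → average rank (5+6)/2 = 5.5.
The 2 values of 131 occupy positions 8–9 → average rank (8+9)/2 = 8.5.

1, 5.5, 2, 7, 3.5, 8.5, 3.5, 8.5, 5.5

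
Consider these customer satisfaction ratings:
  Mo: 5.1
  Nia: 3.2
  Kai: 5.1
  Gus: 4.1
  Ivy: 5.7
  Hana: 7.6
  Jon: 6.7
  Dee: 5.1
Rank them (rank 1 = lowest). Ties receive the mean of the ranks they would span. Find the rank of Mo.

4

Sorted (ascending): 3.2, 4.1, 5.1, 5.1, 5.1, 5.7, 6.7, 7.6
The 3 values of 5.1 occupy positions 3–5 → average rank 4.
Mo has value 5.1 → rank 4.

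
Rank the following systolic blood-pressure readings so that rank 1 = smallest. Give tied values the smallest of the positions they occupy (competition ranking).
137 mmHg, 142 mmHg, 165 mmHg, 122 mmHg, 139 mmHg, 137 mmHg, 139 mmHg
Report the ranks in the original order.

2, 6, 7, 1, 4, 2, 4

Sorted (ascending): 122, 137, 137, 139, 139, 142, 165
The 2 values of 137 occupy positions 2–3 → each gets rank 2.
The 2 values of 139 occupy positions 4–5 → each gets rank 4.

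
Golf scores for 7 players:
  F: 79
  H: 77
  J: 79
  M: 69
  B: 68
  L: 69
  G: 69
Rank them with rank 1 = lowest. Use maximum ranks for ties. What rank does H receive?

5

Sorted (ascending): 68, 69, 69, 69, 77, 79, 79
The 3 values of 69 occupy positions 2–4 → each gets rank 4.
The 2 values of 79 occupy positions 6–7 → each gets rank 7.
H has value 77 → rank 5.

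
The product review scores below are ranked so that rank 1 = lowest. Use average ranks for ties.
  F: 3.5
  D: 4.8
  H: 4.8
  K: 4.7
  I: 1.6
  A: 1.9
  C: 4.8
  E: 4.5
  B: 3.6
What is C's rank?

8

Sorted (ascending): 1.6, 1.9, 3.5, 3.6, 4.5, 4.7, 4.8, 4.8, 4.8
The 3 values of 4.8 occupy positions 7–9 → average rank 8.
C has value 4.8 → rank 8.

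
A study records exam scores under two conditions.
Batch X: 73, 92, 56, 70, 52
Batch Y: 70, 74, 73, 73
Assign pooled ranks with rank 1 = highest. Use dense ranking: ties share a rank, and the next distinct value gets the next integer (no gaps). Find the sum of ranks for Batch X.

Sorted (descending): 92, 74, 73, 73, 73, 70, 70, 56, 52
The 3 values of 73 share dense rank 3.
The 2 values of 70 share dense rank 4.
Remaining distinct values take the next consecutive integers.
Batch X values → pooled ranks: 73→3, 92→1, 56→5, 70→4, 52→6
Rank sum = 3 + 1 + 5 + 4 + 6 = 19

19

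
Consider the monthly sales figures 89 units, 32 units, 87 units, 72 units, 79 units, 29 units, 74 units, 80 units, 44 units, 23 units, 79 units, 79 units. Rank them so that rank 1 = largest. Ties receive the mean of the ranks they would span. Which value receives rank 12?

Sorted (descending): 89, 87, 80, 79, 79, 79, 74, 72, 44, 32, 29, 23
The 3 values of 79 occupy positions 4–6 → average rank 5.
Rank 12 → value 23.

23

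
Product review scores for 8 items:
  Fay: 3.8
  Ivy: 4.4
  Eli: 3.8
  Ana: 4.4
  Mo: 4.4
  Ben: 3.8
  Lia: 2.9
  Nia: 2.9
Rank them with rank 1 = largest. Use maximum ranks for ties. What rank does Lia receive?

Sorted (descending): 4.4, 4.4, 4.4, 3.8, 3.8, 3.8, 2.9, 2.9
The 3 values of 4.4 occupy positions 1–3 → each gets rank 3.
The 3 values of 3.8 occupy positions 4–6 → each gets rank 6.
The 2 values of 2.9 occupy positions 7–8 → each gets rank 8.
Lia has value 2.9 → rank 8.

8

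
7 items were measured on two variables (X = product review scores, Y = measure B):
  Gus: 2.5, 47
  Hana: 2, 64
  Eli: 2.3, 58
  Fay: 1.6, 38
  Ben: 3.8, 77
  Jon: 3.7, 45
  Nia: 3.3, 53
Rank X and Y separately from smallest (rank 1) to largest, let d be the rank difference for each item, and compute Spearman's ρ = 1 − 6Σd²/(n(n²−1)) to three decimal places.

0.321

Ranks of variable 1: 4, 2, 3, 1, 7, 6, 5
Ranks of variable 2: 3, 6, 5, 1, 7, 2, 4
d = r₁ − r₂: 1, -4, -2, 0, 0, 4, 1
d²: 1, 16, 4, 0, 0, 16, 1; Σd² = 38
ρ = 1 − 6·38/(7·48) = 1 − 228/336 = 0.321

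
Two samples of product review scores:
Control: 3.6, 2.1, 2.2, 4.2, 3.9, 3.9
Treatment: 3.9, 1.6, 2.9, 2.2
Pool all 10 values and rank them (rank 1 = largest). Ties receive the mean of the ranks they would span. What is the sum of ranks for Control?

Sorted (descending): 4.2, 3.9, 3.9, 3.9, 3.6, 2.9, 2.2, 2.2, 2.1, 1.6
The 3 values of 3.9 occupy positions 2–4 → average rank 3.
The 2 values of 2.2 occupy positions 7–8 → average rank (7+8)/2 = 7.5.
Control values → pooled ranks: 3.6→5, 2.1→9, 2.2→7.5, 4.2→1, 3.9→3, 3.9→3
Rank sum = 5 + 9 + 7.5 + 1 + 3 + 3 = 28.5

28.5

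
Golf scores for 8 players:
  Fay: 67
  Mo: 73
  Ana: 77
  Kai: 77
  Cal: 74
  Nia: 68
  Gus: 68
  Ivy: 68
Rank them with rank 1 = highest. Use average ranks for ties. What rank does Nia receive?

Sorted (descending): 77, 77, 74, 73, 68, 68, 68, 67
The 2 values of 77 occupy positions 1–2 → average rank (1+2)/2 = 1.5.
The 3 values of 68 occupy positions 5–7 → average rank 6.
Nia has value 68 → rank 6.

6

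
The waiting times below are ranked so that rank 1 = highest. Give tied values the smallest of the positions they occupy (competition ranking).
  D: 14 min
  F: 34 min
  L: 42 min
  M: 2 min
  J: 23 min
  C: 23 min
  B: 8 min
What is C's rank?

Sorted (descending): 42, 34, 23, 23, 14, 8, 2
The 2 values of 23 occupy positions 3–4 → each gets rank 3.
C has value 23 min → rank 3.

3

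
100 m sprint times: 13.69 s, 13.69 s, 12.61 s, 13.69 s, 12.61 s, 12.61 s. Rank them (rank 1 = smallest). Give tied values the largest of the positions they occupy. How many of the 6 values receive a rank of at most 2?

Sorted (ascending): 12.61, 12.61, 12.61, 13.69, 13.69, 13.69
The 3 values of 12.61 occupy positions 1–3 → each gets rank 3.
The 3 values of 13.69 occupy positions 4–6 → each gets rank 6.
Ranks ≤ 2: {} → 0 values.

0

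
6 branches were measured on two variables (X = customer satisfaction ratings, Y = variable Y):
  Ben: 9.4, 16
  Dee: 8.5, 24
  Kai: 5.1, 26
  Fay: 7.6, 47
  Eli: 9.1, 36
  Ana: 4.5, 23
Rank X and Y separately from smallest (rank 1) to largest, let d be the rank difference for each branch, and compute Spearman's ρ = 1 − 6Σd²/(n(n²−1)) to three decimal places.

Ranks of variable 1: 6, 4, 2, 3, 5, 1
Ranks of variable 2: 1, 3, 4, 6, 5, 2
d = r₁ − r₂: 5, 1, -2, -3, 0, -1
d²: 25, 1, 4, 9, 0, 1; Σd² = 40
ρ = 1 − 6·40/(6·35) = 1 − 240/210 = -0.143

-0.143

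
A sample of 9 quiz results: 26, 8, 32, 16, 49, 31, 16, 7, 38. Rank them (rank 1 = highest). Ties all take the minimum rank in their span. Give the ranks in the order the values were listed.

Sorted (descending): 49, 38, 32, 31, 26, 16, 16, 8, 7
The 2 values of 16 occupy positions 6–7 → each gets rank 6.

5, 8, 3, 6, 1, 4, 6, 9, 2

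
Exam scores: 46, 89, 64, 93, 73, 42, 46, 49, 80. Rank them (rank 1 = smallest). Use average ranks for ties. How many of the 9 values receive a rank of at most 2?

Sorted (ascending): 42, 46, 46, 49, 64, 73, 80, 89, 93
The 2 values of 46 occupy positions 2–3 → average rank (2+3)/2 = 2.5.
Ranks ≤ 2: {1} → 1 value.

1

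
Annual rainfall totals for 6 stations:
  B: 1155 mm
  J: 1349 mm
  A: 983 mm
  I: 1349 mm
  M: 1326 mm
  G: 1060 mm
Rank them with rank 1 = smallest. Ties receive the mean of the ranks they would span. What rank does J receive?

5.5

Sorted (ascending): 983, 1060, 1155, 1326, 1349, 1349
The 2 values of 1349 occupy positions 5–6 → average rank (5+6)/2 = 5.5.
J has value 1349 mm → rank 5.5.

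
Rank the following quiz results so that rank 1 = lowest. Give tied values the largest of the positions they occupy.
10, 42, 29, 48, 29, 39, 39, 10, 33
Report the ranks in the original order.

2, 8, 4, 9, 4, 7, 7, 2, 5

Sorted (ascending): 10, 10, 29, 29, 33, 39, 39, 42, 48
The 2 values of 10 occupy positions 1–2 → each gets rank 2.
The 2 values of 29 occupy positions 3–4 → each gets rank 4.
The 2 values of 39 occupy positions 6–7 → each gets rank 7.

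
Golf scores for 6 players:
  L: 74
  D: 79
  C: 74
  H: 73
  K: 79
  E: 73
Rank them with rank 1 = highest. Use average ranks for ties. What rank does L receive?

3.5

Sorted (descending): 79, 79, 74, 74, 73, 73
The 2 values of 79 occupy positions 1–2 → average rank (1+2)/2 = 1.5.
The 2 values of 74 occupy positions 3–4 → average rank (3+4)/2 = 3.5.
The 2 values of 73 occupy positions 5–6 → average rank (5+6)/2 = 5.5.
L has value 74 → rank 3.5.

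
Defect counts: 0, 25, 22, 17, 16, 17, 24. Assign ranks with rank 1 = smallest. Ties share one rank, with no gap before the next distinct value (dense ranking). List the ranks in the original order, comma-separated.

1, 6, 4, 3, 2, 3, 5

Sorted (ascending): 0, 16, 17, 17, 22, 24, 25
The 2 values of 17 share dense rank 3.
Remaining distinct values take the next consecutive integers.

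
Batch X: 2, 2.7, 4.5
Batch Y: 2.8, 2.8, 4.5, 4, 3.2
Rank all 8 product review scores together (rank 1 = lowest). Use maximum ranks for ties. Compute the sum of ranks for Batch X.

Sorted (ascending): 2, 2.7, 2.8, 2.8, 3.2, 4, 4.5, 4.5
The 2 values of 2.8 occupy positions 3–4 → each gets rank 4.
The 2 values of 4.5 occupy positions 7–8 → each gets rank 8.
Batch X values → pooled ranks: 2→1, 2.7→2, 4.5→8
Rank sum = 1 + 2 + 8 = 11

11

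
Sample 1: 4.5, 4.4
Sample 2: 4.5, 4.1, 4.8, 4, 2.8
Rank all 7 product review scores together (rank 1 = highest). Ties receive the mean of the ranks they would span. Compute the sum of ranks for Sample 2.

21.5

Sorted (descending): 4.8, 4.5, 4.5, 4.4, 4.1, 4, 2.8
The 2 values of 4.5 occupy positions 2–3 → average rank (2+3)/2 = 2.5.
Sample 2 values → pooled ranks: 4.5→2.5, 4.1→5, 4.8→1, 4→6, 2.8→7
Rank sum = 2.5 + 5 + 1 + 6 + 7 = 21.5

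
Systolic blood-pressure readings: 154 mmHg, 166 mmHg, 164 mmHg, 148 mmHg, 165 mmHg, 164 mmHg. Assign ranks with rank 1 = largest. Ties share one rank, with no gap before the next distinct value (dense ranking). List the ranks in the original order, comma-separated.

4, 1, 3, 5, 2, 3

Sorted (descending): 166, 165, 164, 164, 154, 148
The 2 values of 164 share dense rank 3.
Remaining distinct values take the next consecutive integers.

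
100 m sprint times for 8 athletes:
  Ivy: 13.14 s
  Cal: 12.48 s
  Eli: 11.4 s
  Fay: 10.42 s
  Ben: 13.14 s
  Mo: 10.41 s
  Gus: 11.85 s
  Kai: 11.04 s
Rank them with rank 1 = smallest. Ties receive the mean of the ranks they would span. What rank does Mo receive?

1

Sorted (ascending): 10.41, 10.42, 11.04, 11.4, 11.85, 12.48, 13.14, 13.14
The 2 values of 13.14 occupy positions 7–8 → average rank (7+8)/2 = 7.5.
Mo has value 10.41 s → rank 1.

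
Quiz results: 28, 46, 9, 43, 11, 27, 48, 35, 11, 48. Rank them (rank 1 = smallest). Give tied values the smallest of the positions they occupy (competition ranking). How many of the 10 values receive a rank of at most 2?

3

Sorted (ascending): 9, 11, 11, 27, 28, 35, 43, 46, 48, 48
The 2 values of 11 occupy positions 2–3 → each gets rank 2.
The 2 values of 48 occupy positions 9–10 → each gets rank 9.
Ranks ≤ 2: {1, 2, 2} → 3 values.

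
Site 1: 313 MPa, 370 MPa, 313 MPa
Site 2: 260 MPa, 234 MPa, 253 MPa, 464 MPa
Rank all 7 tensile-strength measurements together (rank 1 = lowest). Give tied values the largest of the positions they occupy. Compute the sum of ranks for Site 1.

16

Sorted (ascending): 234, 253, 260, 313, 313, 370, 464
The 2 values of 313 occupy positions 4–5 → each gets rank 5.
Site 1 values → pooled ranks: 313→5, 370→6, 313→5
Rank sum = 5 + 6 + 5 = 16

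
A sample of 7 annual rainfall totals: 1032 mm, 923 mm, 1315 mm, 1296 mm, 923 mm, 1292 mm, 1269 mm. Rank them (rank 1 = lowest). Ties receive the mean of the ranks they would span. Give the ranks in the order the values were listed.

3, 1.5, 7, 6, 1.5, 5, 4

Sorted (ascending): 923, 923, 1032, 1269, 1292, 1296, 1315
The 2 values of 923 occupy positions 1–2 → average rank (1+2)/2 = 1.5.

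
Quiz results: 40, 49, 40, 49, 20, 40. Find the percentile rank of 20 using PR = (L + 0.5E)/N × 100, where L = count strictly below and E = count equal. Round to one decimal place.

N = 6.
Strictly below 20: 0. Equal to 20: 1.
PR = (0 + 0.5·1)/6 × 100 = 8.3

8.3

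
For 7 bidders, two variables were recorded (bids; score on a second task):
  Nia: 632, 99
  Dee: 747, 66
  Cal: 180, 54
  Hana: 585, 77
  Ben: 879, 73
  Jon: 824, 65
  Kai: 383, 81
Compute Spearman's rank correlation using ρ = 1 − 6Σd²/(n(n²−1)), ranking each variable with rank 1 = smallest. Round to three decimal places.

Ranks of variable 1: 4, 5, 1, 3, 7, 6, 2
Ranks of variable 2: 7, 3, 1, 5, 4, 2, 6
d = r₁ − r₂: -3, 2, 0, -2, 3, 4, -4
d²: 9, 4, 0, 4, 9, 16, 16; Σd² = 58
ρ = 1 − 6·58/(7·48) = 1 − 348/336 = -0.036

-0.036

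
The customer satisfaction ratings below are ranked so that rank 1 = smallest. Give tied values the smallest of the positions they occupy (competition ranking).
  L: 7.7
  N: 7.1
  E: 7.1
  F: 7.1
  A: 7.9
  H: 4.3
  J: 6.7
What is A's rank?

7

Sorted (ascending): 4.3, 6.7, 7.1, 7.1, 7.1, 7.7, 7.9
The 3 values of 7.1 occupy positions 3–5 → each gets rank 3.
A has value 7.9 → rank 7.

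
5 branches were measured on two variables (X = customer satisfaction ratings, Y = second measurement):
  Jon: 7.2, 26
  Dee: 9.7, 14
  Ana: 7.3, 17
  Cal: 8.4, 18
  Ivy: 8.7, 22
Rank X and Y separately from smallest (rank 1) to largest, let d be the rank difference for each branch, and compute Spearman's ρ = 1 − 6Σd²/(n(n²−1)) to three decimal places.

-0.600

Ranks of variable 1: 1, 5, 2, 3, 4
Ranks of variable 2: 5, 1, 2, 3, 4
d = r₁ − r₂: -4, 4, 0, 0, 0
d²: 16, 16, 0, 0, 0; Σd² = 32
ρ = 1 − 6·32/(5·24) = 1 − 192/120 = -0.600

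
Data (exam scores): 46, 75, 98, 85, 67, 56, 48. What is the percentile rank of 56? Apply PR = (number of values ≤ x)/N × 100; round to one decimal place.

42.9

N = 7.
Strictly below 56: 2. Equal to 56: 1.
PR = 3/7 × 100 = 42.9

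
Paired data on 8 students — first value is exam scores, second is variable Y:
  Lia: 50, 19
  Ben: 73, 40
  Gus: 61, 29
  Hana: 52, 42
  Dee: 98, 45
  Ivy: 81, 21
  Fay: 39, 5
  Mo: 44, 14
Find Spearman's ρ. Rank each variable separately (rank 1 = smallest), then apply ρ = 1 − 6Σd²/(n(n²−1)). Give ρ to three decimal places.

0.786

Ranks of variable 1: 3, 6, 5, 4, 8, 7, 1, 2
Ranks of variable 2: 3, 6, 5, 7, 8, 4, 1, 2
d = r₁ − r₂: 0, 0, 0, -3, 0, 3, 0, 0
d²: 0, 0, 0, 9, 0, 9, 0, 0; Σd² = 18
ρ = 1 − 6·18/(8·63) = 1 − 108/504 = 0.786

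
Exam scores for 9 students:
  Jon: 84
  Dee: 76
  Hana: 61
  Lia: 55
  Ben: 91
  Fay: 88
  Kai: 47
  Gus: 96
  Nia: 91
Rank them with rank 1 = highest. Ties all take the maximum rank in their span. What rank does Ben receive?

Sorted (descending): 96, 91, 91, 88, 84, 76, 61, 55, 47
The 2 values of 91 occupy positions 2–3 → each gets rank 3.
Ben has value 91 → rank 3.

3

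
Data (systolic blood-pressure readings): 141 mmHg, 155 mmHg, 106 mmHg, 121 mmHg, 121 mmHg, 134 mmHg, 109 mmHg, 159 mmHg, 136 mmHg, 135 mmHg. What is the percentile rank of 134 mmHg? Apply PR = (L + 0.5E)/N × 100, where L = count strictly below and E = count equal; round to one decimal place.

N = 10.
Strictly below 134: 4. Equal to 134: 1.
PR = (4 + 0.5·1)/10 × 100 = 45.0

45.0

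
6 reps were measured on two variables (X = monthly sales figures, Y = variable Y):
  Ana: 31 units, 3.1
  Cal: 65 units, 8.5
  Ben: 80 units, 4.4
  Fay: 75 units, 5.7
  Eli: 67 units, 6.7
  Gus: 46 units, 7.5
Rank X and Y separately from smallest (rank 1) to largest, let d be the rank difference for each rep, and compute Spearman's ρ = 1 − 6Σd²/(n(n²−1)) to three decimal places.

-0.086

Ranks of variable 1: 1, 3, 6, 5, 4, 2
Ranks of variable 2: 1, 6, 2, 3, 4, 5
d = r₁ − r₂: 0, -3, 4, 2, 0, -3
d²: 0, 9, 16, 4, 0, 9; Σd² = 38
ρ = 1 − 6·38/(6·35) = 1 − 228/210 = -0.086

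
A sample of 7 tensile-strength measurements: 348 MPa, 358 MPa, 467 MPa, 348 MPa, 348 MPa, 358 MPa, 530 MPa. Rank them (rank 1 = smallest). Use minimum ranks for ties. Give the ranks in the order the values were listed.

1, 4, 6, 1, 1, 4, 7

Sorted (ascending): 348, 348, 348, 358, 358, 467, 530
The 3 values of 348 occupy positions 1–3 → each gets rank 1.
The 2 values of 358 occupy positions 4–5 → each gets rank 4.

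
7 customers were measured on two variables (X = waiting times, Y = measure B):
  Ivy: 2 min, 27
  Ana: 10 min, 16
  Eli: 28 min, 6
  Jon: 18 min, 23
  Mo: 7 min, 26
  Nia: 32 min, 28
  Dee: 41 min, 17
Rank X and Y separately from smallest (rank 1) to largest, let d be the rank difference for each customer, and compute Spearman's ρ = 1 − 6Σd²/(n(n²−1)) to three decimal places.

Ranks of variable 1: 1, 3, 5, 4, 2, 6, 7
Ranks of variable 2: 6, 2, 1, 4, 5, 7, 3
d = r₁ − r₂: -5, 1, 4, 0, -3, -1, 4
d²: 25, 1, 16, 0, 9, 1, 16; Σd² = 68
ρ = 1 − 6·68/(7·48) = 1 − 408/336 = -0.214

-0.214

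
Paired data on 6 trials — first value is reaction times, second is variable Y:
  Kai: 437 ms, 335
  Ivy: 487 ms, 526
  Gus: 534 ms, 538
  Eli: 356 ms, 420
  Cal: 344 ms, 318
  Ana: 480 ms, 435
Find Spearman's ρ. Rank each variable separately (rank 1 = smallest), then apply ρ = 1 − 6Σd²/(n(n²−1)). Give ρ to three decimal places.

Ranks of variable 1: 3, 5, 6, 2, 1, 4
Ranks of variable 2: 2, 5, 6, 3, 1, 4
d = r₁ − r₂: 1, 0, 0, -1, 0, 0
d²: 1, 0, 0, 1, 0, 0; Σd² = 2
ρ = 1 − 6·2/(6·35) = 1 − 12/210 = 0.943

0.943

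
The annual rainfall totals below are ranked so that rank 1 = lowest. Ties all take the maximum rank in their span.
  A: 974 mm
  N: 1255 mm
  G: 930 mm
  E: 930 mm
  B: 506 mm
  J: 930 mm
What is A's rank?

5

Sorted (ascending): 506, 930, 930, 930, 974, 1255
The 3 values of 930 occupy positions 2–4 → each gets rank 4.
A has value 974 mm → rank 5.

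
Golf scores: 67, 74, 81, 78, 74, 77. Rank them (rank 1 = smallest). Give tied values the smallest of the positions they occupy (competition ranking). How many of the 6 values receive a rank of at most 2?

3

Sorted (ascending): 67, 74, 74, 77, 78, 81
The 2 values of 74 occupy positions 2–3 → each gets rank 2.
Ranks ≤ 2: {1, 2, 2} → 3 values.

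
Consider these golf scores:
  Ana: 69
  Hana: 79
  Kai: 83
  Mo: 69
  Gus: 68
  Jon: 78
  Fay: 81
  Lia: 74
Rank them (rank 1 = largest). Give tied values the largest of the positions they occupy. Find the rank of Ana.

Sorted (descending): 83, 81, 79, 78, 74, 69, 69, 68
The 2 values of 69 occupy positions 6–7 → each gets rank 7.
Ana has value 69 → rank 7.

7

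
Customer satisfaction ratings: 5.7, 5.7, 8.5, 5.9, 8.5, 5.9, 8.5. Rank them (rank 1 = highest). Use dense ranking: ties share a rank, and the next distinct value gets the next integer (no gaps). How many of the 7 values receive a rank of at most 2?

Sorted (descending): 8.5, 8.5, 8.5, 5.9, 5.9, 5.7, 5.7
The 3 values of 8.5 share dense rank 1.
The 2 values of 5.9 share dense rank 2.
The 2 values of 5.7 share dense rank 3.
Ranks ≤ 2: {1, 1, 1, 2, 2} → 5 values.

5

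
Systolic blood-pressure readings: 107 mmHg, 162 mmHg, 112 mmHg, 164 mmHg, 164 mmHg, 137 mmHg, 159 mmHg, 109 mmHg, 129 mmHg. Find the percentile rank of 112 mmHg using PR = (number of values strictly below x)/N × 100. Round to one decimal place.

22.2

N = 9.
Strictly below 112: 2. Equal to 112: 1.
PR = 2/9 × 100 = 22.2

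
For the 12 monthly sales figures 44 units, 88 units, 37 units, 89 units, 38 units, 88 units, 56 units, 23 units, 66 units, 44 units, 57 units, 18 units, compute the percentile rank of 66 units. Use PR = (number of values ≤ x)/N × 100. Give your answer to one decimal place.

N = 12.
Strictly below 66: 8. Equal to 66: 1.
PR = 9/12 × 100 = 75.0

75.0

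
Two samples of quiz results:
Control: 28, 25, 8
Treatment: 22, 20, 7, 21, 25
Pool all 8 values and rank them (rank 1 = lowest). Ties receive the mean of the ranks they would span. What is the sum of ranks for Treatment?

Sorted (ascending): 7, 8, 20, 21, 22, 25, 25, 28
The 2 values of 25 occupy positions 6–7 → average rank (6+7)/2 = 6.5.
Treatment values → pooled ranks: 22→5, 20→3, 7→1, 21→4, 25→6.5
Rank sum = 5 + 3 + 1 + 4 + 6.5 = 19.5

19.5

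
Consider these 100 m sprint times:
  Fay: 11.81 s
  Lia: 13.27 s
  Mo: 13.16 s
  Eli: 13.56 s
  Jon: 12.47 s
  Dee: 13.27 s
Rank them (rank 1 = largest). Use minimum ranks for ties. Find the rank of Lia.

Sorted (descending): 13.56, 13.27, 13.27, 13.16, 12.47, 11.81
The 2 values of 13.27 occupy positions 2–3 → each gets rank 2.
Lia has value 13.27 s → rank 2.

2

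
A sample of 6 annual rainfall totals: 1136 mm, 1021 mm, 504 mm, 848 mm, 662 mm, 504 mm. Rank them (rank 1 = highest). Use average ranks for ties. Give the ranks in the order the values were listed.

1, 2, 5.5, 3, 4, 5.5

Sorted (descending): 1136, 1021, 848, 662, 504, 504
The 2 values of 504 occupy positions 5–6 → average rank (5+6)/2 = 5.5.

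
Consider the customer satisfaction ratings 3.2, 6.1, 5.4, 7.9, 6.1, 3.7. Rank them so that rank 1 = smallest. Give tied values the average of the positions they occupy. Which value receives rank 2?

3.7

Sorted (ascending): 3.2, 3.7, 5.4, 6.1, 6.1, 7.9
The 2 values of 6.1 occupy positions 4–5 → average rank (4+5)/2 = 4.5.
Rank 2 → value 3.7.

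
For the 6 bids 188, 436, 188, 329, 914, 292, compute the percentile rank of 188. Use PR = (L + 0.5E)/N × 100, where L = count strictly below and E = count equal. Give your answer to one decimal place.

16.7

N = 6.
Strictly below 188: 0. Equal to 188: 2.
PR = (0 + 0.5·2)/6 × 100 = 16.7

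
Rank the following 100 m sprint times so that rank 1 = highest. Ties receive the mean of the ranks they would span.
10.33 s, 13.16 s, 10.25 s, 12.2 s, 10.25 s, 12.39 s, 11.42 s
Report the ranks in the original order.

5, 1, 6.5, 3, 6.5, 2, 4

Sorted (descending): 13.16, 12.39, 12.2, 11.42, 10.33, 10.25, 10.25
The 2 values of 10.25 occupy positions 6–7 → average rank (6+7)/2 = 6.5.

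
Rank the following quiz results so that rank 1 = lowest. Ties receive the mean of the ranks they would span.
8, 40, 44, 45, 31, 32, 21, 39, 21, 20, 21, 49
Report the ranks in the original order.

1, 9, 10, 11, 6, 7, 4, 8, 4, 2, 4, 12

Sorted (ascending): 8, 20, 21, 21, 21, 31, 32, 39, 40, 44, 45, 49
The 3 values of 21 occupy positions 3–5 → average rank 4.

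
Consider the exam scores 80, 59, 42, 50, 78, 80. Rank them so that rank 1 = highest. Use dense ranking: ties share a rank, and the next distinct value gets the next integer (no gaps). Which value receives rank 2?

Sorted (descending): 80, 80, 78, 59, 50, 42
The 2 values of 80 share dense rank 1.
Remaining distinct values take the next consecutive integers.
Rank 2 → value 78.

78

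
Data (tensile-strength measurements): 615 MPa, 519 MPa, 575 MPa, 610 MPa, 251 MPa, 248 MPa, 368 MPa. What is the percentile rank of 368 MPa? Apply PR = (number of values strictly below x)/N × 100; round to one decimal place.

N = 7.
Strictly below 368: 2. Equal to 368: 1.
PR = 2/7 × 100 = 28.6

28.6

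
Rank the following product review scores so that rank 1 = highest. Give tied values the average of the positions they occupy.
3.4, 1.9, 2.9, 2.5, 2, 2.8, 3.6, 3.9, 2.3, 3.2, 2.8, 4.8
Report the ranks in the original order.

4, 12, 6, 9, 11, 7.5, 3, 2, 10, 5, 7.5, 1

Sorted (descending): 4.8, 3.9, 3.6, 3.4, 3.2, 2.9, 2.8, 2.8, 2.5, 2.3, 2, 1.9
The 2 values of 2.8 occupy positions 7–8 → average rank (7+8)/2 = 7.5.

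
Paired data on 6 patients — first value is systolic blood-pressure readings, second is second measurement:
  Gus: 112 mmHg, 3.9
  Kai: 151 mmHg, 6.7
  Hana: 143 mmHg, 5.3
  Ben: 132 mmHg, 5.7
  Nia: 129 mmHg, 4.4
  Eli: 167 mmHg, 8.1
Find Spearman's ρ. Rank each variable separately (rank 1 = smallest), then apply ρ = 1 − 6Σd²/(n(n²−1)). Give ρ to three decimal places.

Ranks of variable 1: 1, 5, 4, 3, 2, 6
Ranks of variable 2: 1, 5, 3, 4, 2, 6
d = r₁ − r₂: 0, 0, 1, -1, 0, 0
d²: 0, 0, 1, 1, 0, 0; Σd² = 2
ρ = 1 − 6·2/(6·35) = 1 − 12/210 = 0.943

0.943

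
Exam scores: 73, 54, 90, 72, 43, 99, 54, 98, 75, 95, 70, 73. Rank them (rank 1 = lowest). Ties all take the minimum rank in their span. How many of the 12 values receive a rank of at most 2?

3

Sorted (ascending): 43, 54, 54, 70, 72, 73, 73, 75, 90, 95, 98, 99
The 2 values of 54 occupy positions 2–3 → each gets rank 2.
The 2 values of 73 occupy positions 6–7 → each gets rank 6.
Ranks ≤ 2: {1, 2, 2} → 3 values.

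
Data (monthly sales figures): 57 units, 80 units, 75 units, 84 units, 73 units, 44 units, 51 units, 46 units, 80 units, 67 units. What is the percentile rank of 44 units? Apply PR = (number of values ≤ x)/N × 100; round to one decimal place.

10.0

N = 10.
Strictly below 44: 0. Equal to 44: 1.
PR = 1/10 × 100 = 10.0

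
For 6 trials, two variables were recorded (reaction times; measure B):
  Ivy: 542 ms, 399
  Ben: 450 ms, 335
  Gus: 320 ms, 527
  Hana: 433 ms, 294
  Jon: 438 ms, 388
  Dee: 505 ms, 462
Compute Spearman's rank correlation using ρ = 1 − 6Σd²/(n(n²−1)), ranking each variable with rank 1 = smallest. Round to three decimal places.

0.029

Ranks of variable 1: 6, 4, 1, 2, 3, 5
Ranks of variable 2: 4, 2, 6, 1, 3, 5
d = r₁ − r₂: 2, 2, -5, 1, 0, 0
d²: 4, 4, 25, 1, 0, 0; Σd² = 34
ρ = 1 − 6·34/(6·35) = 1 − 204/210 = 0.029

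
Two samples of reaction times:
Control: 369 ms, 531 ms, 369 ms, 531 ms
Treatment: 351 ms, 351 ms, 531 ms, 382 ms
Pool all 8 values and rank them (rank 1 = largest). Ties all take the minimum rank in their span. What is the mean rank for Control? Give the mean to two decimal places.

3.00

Sorted (descending): 531, 531, 531, 382, 369, 369, 351, 351
The 3 values of 531 occupy positions 1–3 → each gets rank 1.
The 2 values of 369 occupy positions 5–6 → each gets rank 5.
The 2 values of 351 occupy positions 7–8 → each gets rank 7.
Control values → pooled ranks: 369→5, 531→1, 369→5, 531→1
Mean rank = (5 + 1 + 5 + 1) / 4 = 3.00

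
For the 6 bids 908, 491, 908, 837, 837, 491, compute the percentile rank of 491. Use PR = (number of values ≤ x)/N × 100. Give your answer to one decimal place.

N = 6.
Strictly below 491: 0. Equal to 491: 2.
PR = 2/6 × 100 = 33.3

33.3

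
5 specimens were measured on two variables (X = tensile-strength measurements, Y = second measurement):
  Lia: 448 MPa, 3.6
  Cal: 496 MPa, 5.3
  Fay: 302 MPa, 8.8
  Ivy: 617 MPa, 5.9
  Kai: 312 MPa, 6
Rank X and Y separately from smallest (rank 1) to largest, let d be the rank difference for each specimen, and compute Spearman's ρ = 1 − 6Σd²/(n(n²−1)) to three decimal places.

-0.600

Ranks of variable 1: 3, 4, 1, 5, 2
Ranks of variable 2: 1, 2, 5, 3, 4
d = r₁ − r₂: 2, 2, -4, 2, -2
d²: 4, 4, 16, 4, 4; Σd² = 32
ρ = 1 − 6·32/(5·24) = 1 − 192/120 = -0.600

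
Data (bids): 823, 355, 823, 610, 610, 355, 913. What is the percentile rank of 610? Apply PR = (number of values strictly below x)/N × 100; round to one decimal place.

28.6

N = 7.
Strictly below 610: 2. Equal to 610: 2.
PR = 2/7 × 100 = 28.6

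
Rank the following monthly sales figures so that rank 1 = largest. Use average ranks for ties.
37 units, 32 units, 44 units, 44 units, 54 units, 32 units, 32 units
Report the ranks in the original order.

4, 6, 2.5, 2.5, 1, 6, 6

Sorted (descending): 54, 44, 44, 37, 32, 32, 32
The 2 values of 44 occupy positions 2–3 → average rank (2+3)/2 = 2.5.
The 3 values of 32 occupy positions 5–7 → average rank 6.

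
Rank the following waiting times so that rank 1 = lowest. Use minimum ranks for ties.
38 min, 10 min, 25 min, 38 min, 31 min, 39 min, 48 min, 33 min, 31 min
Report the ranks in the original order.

6, 1, 2, 6, 3, 8, 9, 5, 3

Sorted (ascending): 10, 25, 31, 31, 33, 38, 38, 39, 48
The 2 values of 31 occupy positions 3–4 → each gets rank 3.
The 2 values of 38 occupy positions 6–7 → each gets rank 6.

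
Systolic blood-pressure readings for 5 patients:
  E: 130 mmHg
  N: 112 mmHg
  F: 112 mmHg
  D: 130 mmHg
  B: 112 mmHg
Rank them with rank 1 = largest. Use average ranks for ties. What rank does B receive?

4

Sorted (descending): 130, 130, 112, 112, 112
The 2 values of 130 occupy positions 1–2 → average rank (1+2)/2 = 1.5.
The 3 values of 112 occupy positions 3–5 → average rank 4.
B has value 112 mmHg → rank 4.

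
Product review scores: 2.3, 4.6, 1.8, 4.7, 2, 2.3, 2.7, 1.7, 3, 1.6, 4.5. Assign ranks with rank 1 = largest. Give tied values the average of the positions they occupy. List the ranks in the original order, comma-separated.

6.5, 2, 9, 1, 8, 6.5, 5, 10, 4, 11, 3

Sorted (descending): 4.7, 4.6, 4.5, 3, 2.7, 2.3, 2.3, 2, 1.8, 1.7, 1.6
The 2 values of 2.3 occupy positions 6–7 → average rank (6+7)/2 = 6.5.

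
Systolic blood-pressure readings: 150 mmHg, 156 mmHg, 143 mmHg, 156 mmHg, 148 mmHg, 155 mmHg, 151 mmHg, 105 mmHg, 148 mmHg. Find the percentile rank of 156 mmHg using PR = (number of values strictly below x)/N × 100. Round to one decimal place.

N = 9.
Strictly below 156: 7. Equal to 156: 2.
PR = 7/9 × 100 = 77.8

77.8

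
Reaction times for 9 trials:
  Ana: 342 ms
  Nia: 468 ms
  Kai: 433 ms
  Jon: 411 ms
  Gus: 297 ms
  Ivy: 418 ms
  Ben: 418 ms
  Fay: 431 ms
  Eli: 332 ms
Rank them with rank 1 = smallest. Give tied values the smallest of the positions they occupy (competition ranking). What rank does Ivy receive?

5

Sorted (ascending): 297, 332, 342, 411, 418, 418, 431, 433, 468
The 2 values of 418 occupy positions 5–6 → each gets rank 5.
Ivy has value 418 ms → rank 5.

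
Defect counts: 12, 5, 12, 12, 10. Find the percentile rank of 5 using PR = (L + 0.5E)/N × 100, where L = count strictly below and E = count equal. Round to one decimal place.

10.0

N = 5.
Strictly below 5: 0. Equal to 5: 1.
PR = (0 + 0.5·1)/5 × 100 = 10.0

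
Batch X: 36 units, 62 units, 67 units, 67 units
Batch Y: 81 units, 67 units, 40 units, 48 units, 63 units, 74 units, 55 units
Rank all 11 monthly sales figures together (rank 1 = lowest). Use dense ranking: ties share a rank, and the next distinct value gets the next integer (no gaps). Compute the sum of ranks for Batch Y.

39

Sorted (ascending): 36, 40, 48, 55, 62, 63, 67, 67, 67, 74, 81
The 3 values of 67 share dense rank 7.
Remaining distinct values take the next consecutive integers.
Batch Y values → pooled ranks: 81→9, 67→7, 40→2, 48→3, 63→6, 74→8, 55→4
Rank sum = 9 + 7 + 2 + 3 + 6 + 8 + 4 = 39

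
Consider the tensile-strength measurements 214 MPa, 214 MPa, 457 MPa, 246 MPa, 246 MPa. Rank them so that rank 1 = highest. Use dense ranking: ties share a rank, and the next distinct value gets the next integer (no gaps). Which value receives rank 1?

457

Sorted (descending): 457, 246, 246, 214, 214
The 2 values of 246 share dense rank 2.
The 2 values of 214 share dense rank 3.
Remaining distinct values take the next consecutive integers.
Rank 1 → value 457.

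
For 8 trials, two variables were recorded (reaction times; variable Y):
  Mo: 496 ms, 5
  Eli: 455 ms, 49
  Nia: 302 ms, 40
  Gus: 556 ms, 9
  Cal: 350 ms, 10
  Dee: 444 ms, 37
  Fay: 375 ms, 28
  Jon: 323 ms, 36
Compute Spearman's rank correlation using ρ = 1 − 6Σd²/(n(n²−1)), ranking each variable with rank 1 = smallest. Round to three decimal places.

Ranks of variable 1: 7, 6, 1, 8, 3, 5, 4, 2
Ranks of variable 2: 1, 8, 7, 2, 3, 6, 4, 5
d = r₁ − r₂: 6, -2, -6, 6, 0, -1, 0, -3
d²: 36, 4, 36, 36, 0, 1, 0, 9; Σd² = 122
ρ = 1 − 6·122/(8·63) = 1 − 732/504 = -0.452

-0.452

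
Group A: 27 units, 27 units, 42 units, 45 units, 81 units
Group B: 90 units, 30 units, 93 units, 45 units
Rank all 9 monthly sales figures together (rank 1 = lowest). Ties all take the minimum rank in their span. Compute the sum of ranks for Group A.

Sorted (ascending): 27, 27, 30, 42, 45, 45, 81, 90, 93
The 2 values of 27 occupy positions 1–2 → each gets rank 1.
The 2 values of 45 occupy positions 5–6 → each gets rank 5.
Group A values → pooled ranks: 27→1, 27→1, 42→4, 45→5, 81→7
Rank sum = 1 + 1 + 4 + 5 + 7 = 18

18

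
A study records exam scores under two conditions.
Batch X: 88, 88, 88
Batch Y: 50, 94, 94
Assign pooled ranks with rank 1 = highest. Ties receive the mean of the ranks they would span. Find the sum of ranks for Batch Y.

9

Sorted (descending): 94, 94, 88, 88, 88, 50
The 2 values of 94 occupy positions 1–2 → average rank (1+2)/2 = 1.5.
The 3 values of 88 occupy positions 3–5 → average rank 4.
Batch Y values → pooled ranks: 50→6, 94→1.5, 94→1.5
Rank sum = 6 + 1.5 + 1.5 = 9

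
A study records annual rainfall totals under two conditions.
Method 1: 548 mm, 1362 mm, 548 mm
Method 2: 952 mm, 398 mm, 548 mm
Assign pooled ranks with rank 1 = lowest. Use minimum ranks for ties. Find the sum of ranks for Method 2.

8

Sorted (ascending): 398, 548, 548, 548, 952, 1362
The 3 values of 548 occupy positions 2–4 → each gets rank 2.
Method 2 values → pooled ranks: 952→5, 398→1, 548→2
Rank sum = 5 + 1 + 2 = 8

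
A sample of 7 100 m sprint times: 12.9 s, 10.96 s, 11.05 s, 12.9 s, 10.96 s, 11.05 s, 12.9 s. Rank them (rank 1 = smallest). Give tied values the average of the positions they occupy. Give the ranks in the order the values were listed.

6, 1.5, 3.5, 6, 1.5, 3.5, 6

Sorted (ascending): 10.96, 10.96, 11.05, 11.05, 12.9, 12.9, 12.9
The 2 values of 10.96 occupy positions 1–2 → average rank (1+2)/2 = 1.5.
The 2 values of 11.05 occupy positions 3–4 → average rank (3+4)/2 = 3.5.
The 3 values of 12.9 occupy positions 5–7 → average rank 6.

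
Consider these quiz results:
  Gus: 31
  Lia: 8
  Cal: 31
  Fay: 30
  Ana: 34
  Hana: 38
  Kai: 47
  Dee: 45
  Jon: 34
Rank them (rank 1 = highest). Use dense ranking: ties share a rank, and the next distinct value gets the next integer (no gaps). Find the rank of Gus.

Sorted (descending): 47, 45, 38, 34, 34, 31, 31, 30, 8
The 2 values of 34 share dense rank 4.
The 2 values of 31 share dense rank 5.
Remaining distinct values take the next consecutive integers.
Gus has value 31 → rank 5.

5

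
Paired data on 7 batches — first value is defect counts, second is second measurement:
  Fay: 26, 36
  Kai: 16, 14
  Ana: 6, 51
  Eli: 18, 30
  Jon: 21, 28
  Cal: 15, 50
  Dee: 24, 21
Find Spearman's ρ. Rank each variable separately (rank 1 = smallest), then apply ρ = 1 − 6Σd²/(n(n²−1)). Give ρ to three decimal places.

Ranks of variable 1: 7, 3, 1, 4, 5, 2, 6
Ranks of variable 2: 5, 1, 7, 4, 3, 6, 2
d = r₁ − r₂: 2, 2, -6, 0, 2, -4, 4
d²: 4, 4, 36, 0, 4, 16, 16; Σd² = 80
ρ = 1 − 6·80/(7·48) = 1 − 480/336 = -0.429

-0.429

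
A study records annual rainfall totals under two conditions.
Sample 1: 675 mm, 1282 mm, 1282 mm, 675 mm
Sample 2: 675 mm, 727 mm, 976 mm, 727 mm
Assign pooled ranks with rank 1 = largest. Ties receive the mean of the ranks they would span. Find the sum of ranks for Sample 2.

Sorted (descending): 1282, 1282, 976, 727, 727, 675, 675, 675
The 2 values of 1282 occupy positions 1–2 → average rank (1+2)/2 = 1.5.
The 2 values of 727 occupy positions 4–5 → average rank (4+5)/2 = 4.5.
The 3 values of 675 occupy positions 6–8 → average rank 7.
Sample 2 values → pooled ranks: 675→7, 727→4.5, 976→3, 727→4.5
Rank sum = 7 + 4.5 + 3 + 4.5 = 19

19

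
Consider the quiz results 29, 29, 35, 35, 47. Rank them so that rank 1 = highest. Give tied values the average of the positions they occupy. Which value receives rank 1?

47

Sorted (descending): 47, 35, 35, 29, 29
The 2 values of 35 occupy positions 2–3 → average rank (2+3)/2 = 2.5.
The 2 values of 29 occupy positions 4–5 → average rank (4+5)/2 = 4.5.
Rank 1 → value 47.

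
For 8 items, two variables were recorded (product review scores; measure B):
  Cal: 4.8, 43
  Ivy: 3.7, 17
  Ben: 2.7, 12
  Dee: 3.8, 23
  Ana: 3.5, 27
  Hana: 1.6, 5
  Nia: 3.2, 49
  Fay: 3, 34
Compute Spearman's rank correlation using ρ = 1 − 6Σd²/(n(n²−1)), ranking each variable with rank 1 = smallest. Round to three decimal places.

0.476

Ranks of variable 1: 8, 6, 2, 7, 5, 1, 4, 3
Ranks of variable 2: 7, 3, 2, 4, 5, 1, 8, 6
d = r₁ − r₂: 1, 3, 0, 3, 0, 0, -4, -3
d²: 1, 9, 0, 9, 0, 0, 16, 9; Σd² = 44
ρ = 1 − 6·44/(8·63) = 1 − 264/504 = 0.476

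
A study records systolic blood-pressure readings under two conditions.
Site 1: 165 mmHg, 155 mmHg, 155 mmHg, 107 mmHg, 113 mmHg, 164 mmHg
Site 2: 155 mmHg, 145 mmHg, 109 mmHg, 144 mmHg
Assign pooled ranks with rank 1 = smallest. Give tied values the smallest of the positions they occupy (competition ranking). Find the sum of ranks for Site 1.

Sorted (ascending): 107, 109, 113, 144, 145, 155, 155, 155, 164, 165
The 3 values of 155 occupy positions 6–8 → each gets rank 6.
Site 1 values → pooled ranks: 165→10, 155→6, 155→6, 107→1, 113→3, 164→9
Rank sum = 10 + 6 + 6 + 1 + 3 + 9 = 35

35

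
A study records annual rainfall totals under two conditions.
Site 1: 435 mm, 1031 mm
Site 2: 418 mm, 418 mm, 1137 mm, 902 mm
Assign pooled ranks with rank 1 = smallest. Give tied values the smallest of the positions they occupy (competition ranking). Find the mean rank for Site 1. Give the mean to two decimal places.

4.00

Sorted (ascending): 418, 418, 435, 902, 1031, 1137
The 2 values of 418 occupy positions 1–2 → each gets rank 1.
Site 1 values → pooled ranks: 435→3, 1031→5
Mean rank = (3 + 5) / 2 = 4.00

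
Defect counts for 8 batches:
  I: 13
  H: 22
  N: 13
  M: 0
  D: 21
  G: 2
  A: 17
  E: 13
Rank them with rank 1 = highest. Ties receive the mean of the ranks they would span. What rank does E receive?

Sorted (descending): 22, 21, 17, 13, 13, 13, 2, 0
The 3 values of 13 occupy positions 4–6 → average rank 5.
E has value 13 → rank 5.

5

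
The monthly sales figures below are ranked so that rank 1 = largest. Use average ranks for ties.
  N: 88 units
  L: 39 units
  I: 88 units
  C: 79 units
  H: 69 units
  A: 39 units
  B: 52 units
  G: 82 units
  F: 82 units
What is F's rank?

Sorted (descending): 88, 88, 82, 82, 79, 69, 52, 39, 39
The 2 values of 88 occupy positions 1–2 → average rank (1+2)/2 = 1.5.
The 2 values of 82 occupy positions 3–4 → average rank (3+4)/2 = 3.5.
The 2 values of 39 occupy positions 8–9 → average rank (8+9)/2 = 8.5.
F has value 82 units → rank 3.5.

3.5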